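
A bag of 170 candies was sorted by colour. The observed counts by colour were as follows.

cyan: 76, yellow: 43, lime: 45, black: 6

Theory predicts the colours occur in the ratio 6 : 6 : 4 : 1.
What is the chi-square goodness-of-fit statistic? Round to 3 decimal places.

Ratio total = 17. Expected counts: 170×6/17 = 60, 170×6/17 = 60, 170×4/17 = 40, 170×1/17 = 10.
χ² = (76−60)²/60 + (43−60)²/60 + (45−40)²/40 + (6−10)²/10
   = 4.2667 + 4.8167 + 0.6250 + 1.6000
Sum = 11.308

11.308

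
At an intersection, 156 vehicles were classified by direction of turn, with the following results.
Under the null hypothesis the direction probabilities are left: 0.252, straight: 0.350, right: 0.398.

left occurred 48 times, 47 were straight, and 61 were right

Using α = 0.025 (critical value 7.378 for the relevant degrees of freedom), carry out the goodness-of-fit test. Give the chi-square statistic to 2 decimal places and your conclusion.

Expected counts E_i = n·p_i: 156×0.252 = 39.312, 156×0.350 = 54.6, 156×0.398 = 62.088.
cat           O        E   (O−E)²/E
left         48   39.312      1.920
straight     47     54.6      1.058
right        61   62.088      0.019
Sum = 3.00
df = 2. Since 3.00 < 7.378, we do not reject H₀.

3.00; do not reject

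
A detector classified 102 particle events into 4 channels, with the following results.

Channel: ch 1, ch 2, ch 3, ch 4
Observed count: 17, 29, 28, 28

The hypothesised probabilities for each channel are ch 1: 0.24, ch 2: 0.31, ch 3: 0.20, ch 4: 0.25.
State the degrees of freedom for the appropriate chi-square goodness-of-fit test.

3

There are k = 4 categories and no parameters were estimated from the data, so df = 4 − 1 = 3.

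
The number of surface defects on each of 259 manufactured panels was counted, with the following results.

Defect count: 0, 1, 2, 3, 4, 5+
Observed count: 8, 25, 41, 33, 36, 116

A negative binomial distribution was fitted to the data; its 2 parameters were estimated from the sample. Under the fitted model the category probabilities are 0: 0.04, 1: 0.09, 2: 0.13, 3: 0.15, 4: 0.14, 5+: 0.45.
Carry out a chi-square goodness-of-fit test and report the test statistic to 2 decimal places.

3.14

Expected counts E_i = n·p_i: 259×0.04 = 10.36, 259×0.09 = 23.31, 259×0.13 = 33.67, 259×0.15 = 38.85, 259×0.14 = 36.26, 259×0.45 = 116.55.
cat         O        E   (O−E)²/E
0           8    10.36      0.538
1          25    23.31      0.123
2          41    33.67      1.596
3          33    38.85      0.881
4          36    36.26      0.002
5+        116   116.55      0.003
Sum = 3.14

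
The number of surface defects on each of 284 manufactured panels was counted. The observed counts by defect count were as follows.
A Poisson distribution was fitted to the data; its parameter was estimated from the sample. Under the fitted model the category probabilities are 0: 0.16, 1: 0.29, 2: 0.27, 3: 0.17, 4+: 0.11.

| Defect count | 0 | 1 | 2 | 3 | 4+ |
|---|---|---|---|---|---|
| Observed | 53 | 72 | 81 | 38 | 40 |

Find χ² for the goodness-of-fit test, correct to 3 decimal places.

7.450

Expected counts E_i = n·p_i: 284×0.16 = 45.44, 284×0.29 = 82.36, 284×0.27 = 76.68, 284×0.17 = 48.28, 284×0.11 = 31.24.
cat         O        E   (O−E)²/E
0          53    45.44     1.2578
1          72    82.36     1.3032
2          81    76.68     0.2434
3          38    48.28     2.1889
4+         40    31.24     2.4564
Sum = 7.450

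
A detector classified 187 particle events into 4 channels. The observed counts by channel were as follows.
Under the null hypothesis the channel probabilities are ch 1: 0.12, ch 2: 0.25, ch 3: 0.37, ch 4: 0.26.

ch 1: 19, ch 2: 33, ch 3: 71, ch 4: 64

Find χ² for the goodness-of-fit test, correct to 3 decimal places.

Expected counts E_i = n·p_i: 187×0.12 = 22.44, 187×0.25 = 46.75, 187×0.37 = 69.19, 187×0.26 = 48.62.
cat         O        E   (O−E)²/E
ch 1       19    22.44     0.5273
ch 2       33    46.75     4.0441
ch 3       71    69.19     0.0473
ch 4       64    48.62     4.8652
Sum = 9.484

9.484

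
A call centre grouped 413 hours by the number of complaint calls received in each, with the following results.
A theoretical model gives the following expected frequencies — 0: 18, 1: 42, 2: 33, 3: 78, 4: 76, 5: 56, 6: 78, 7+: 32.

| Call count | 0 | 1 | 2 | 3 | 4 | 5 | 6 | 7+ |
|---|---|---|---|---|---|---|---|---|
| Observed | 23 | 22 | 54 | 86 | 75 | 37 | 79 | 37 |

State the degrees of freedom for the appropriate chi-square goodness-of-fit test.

7

There are k = 8 categories and no parameters were estimated from the data, so df = 8 − 1 = 7.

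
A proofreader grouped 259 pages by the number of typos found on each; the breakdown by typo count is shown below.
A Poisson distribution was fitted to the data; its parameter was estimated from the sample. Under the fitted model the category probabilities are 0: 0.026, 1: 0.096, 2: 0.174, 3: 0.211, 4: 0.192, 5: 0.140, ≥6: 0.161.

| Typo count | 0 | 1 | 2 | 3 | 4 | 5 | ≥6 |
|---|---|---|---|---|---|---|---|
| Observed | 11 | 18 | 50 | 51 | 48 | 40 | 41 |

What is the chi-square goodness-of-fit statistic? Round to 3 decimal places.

5.839

Expected counts E_i = n·p_i: 259×0.026 = 6.734, 259×0.096 = 24.864, 259×0.174 = 45.066, 259×0.211 = 54.649, 259×0.192 = 49.728, 259×0.140 = 36.26, 259×0.161 = 41.699.
cat         O        E   (O−E)²/E
0          11    6.734     2.7025
1          18   24.864     1.8949
2          50   45.066     0.5402
3          51   54.649     0.2436
4          48   49.728     0.0600
5          40    36.26     0.3858
≥6         41   41.699     0.0117
Sum = 5.839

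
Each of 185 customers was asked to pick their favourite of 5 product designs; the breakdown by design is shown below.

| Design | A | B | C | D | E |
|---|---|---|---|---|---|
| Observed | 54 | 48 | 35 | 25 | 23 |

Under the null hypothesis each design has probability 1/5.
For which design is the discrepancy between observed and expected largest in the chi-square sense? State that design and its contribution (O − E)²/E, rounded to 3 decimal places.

Expected count for each of the 5 categories: 185/5 = 37.
cat         O        E   (O−E)²/E
A          54       37     7.8108
B          48       37     3.2703
C          35       37     0.1081
D          25       37     3.8919
E          23       37     5.2973
The largest term is for A: 7.811.

A, 7.811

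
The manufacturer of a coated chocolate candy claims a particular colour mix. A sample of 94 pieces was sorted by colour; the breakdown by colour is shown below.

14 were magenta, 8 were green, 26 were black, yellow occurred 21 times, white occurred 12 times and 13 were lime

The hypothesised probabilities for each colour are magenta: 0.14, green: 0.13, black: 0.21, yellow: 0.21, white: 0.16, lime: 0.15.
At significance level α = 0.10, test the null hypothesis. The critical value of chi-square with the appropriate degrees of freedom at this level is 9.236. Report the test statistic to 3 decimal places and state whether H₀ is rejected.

Expected counts E_i = n·p_i: 94×0.14 = 13.16, 94×0.13 = 12.22, 94×0.21 = 19.74, 94×0.21 = 19.74, 94×0.16 = 15.04, 94×0.15 = 14.1.
magenta: (14 − 13.16)²/13.16 = 0.7056/13.16 = 0.0536
green: (8 − 12.22)²/12.22 = 17.8084/12.22 = 1.4573
black: (26 − 19.74)²/19.74 = 39.1876/19.74 = 1.9852
yellow: (21 − 19.74)²/19.74 = 1.5876/19.74 = 0.0804
white: (12 − 15.04)²/15.04 = 9.2416/15.04 = 0.6145
lime: (13 − 14.1)²/14.1 = 1.21/14.1 = 0.0858
Sum = 4.277
df = 5. Since 4.277 < 9.236, we do not reject H₀.

4.277; do not reject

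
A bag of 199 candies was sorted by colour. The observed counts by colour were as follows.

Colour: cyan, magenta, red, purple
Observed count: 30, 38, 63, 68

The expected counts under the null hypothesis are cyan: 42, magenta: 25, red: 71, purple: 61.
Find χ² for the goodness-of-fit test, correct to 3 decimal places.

11.893

cyan: (30 − 42)²/42 = 144/42 = 3.4286
magenta: (38 − 25)²/25 = 169/25 = 6.7600
red: (63 − 71)²/71 = 64/71 = 0.9014
purple: (68 − 61)²/61 = 49/61 = 0.8033
Sum = 11.893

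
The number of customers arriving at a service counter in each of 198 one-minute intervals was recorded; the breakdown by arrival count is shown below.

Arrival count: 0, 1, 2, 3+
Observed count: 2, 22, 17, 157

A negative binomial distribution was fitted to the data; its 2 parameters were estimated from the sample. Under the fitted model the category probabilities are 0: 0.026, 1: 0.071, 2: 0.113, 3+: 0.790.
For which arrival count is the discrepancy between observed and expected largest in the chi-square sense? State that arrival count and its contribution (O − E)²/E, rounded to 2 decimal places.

1, 4.49

Expected counts E_i = n·p_i: 198×0.026 = 5.148, 198×0.071 = 14.058, 198×0.113 = 22.374, 198×0.790 = 156.42.
0: (2 − 5.148)²/5.148 = 9.909904/5.148 = 1.925
1: (22 − 14.058)²/14.058 = 63.075364/14.058 = 4.487
2: (17 − 22.374)²/22.374 = 28.879876/22.374 = 1.291
3+: (157 − 156.42)²/156.42 = 0.3364/156.42 = 0.002
The largest term is for 1: 4.49.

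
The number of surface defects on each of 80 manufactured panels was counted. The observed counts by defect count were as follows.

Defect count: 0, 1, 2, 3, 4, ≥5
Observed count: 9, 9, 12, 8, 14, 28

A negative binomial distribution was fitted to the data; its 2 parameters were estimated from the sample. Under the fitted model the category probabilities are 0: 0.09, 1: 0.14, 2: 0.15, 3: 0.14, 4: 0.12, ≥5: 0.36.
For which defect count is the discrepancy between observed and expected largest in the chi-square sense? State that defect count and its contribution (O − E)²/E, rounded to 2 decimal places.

Expected counts E_i = n·p_i: 80×0.09 = 7.2, 80×0.14 = 11.2, 80×0.15 = 12, 80×0.14 = 11.2, 80×0.12 = 9.6, 80×0.36 = 28.8.
χ² = (9−7.2)²/7.2 + (9−11.2)²/11.2 + (12−12)²/12 + (8−11.2)²/11.2 + (14−9.6)²/9.6 + (28−28.8)²/28.8
   = 0.450 + 0.432 + 0.000 + 0.914 + 2.017 + 0.022
The largest term is for 4: 2.02.

4, 2.02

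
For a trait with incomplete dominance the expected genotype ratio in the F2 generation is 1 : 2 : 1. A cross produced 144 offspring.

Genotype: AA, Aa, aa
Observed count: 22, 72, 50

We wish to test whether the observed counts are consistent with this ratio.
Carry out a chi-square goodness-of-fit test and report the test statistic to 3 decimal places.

10.889

Ratio total = 4. Expected counts: 144×1/4 = 36, 144×2/4 = 72, 144×1/4 = 36.
χ² = (22−36)²/36 + (72−72)²/72 + (50−36)²/36
   = 5.4444 + 0.0000 + 5.4444
Sum = 10.889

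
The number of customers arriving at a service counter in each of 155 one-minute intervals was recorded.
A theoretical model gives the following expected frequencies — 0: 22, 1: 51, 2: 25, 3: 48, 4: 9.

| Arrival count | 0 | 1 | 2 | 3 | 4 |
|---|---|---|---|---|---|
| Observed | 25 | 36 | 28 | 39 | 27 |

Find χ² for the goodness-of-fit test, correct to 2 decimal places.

cat         O        E   (O−E)²/E
0          25       22      0.409
1          36       51      4.412
2          28       25      0.360
3          39       48      1.688
4          27        9     36.000
Sum = 42.87

42.87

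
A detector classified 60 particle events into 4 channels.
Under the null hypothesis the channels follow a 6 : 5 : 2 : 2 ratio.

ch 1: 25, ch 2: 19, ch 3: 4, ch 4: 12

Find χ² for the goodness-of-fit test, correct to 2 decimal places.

Ratio total = 15. Expected counts: 60×6/15 = 24, 60×5/15 = 20, 60×2/15 = 8, 60×2/15 = 8.
χ² = (25−24)²/24 + (19−20)²/20 + (4−8)²/8 + (12−8)²/8
   = 0.042 + 0.050 + 2.000 + 2.000
Sum = 4.09

4.09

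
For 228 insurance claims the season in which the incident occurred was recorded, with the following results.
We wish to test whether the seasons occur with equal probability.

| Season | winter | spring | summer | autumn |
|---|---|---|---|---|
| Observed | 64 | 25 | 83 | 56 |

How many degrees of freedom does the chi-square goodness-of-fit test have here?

3

There are k = 4 categories and no parameters were estimated from the data, so df = 4 − 1 = 3.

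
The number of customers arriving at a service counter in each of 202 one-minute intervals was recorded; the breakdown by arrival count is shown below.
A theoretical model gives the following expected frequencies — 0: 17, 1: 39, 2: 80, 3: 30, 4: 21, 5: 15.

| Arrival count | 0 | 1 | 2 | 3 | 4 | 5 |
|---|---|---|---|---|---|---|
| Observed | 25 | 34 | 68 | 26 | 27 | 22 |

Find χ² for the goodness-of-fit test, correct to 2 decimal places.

11.72

χ² = (25−17)²/17 + (34−39)²/39 + (68−80)²/80 + (26−30)²/30 + (27−21)²/21 + (22−15)²/15
   = 3.765 + 0.641 + 1.800 + 0.533 + 1.714 + 3.267
Sum = 11.72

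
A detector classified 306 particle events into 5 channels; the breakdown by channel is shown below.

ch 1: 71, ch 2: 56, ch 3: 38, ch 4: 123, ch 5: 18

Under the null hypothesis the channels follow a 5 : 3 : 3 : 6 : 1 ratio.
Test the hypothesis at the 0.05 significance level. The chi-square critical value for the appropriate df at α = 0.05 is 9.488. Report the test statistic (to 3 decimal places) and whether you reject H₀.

10.492; reject

Ratio total = 18. Expected counts: 306×5/18 = 85, 306×3/18 = 51, 306×3/18 = 51, 306×6/18 = 102, 306×1/18 = 17.
cat         O        E   (O−E)²/E
ch 1       71       85     2.3059
ch 2       56       51     0.4902
ch 3       38       51     3.3137
ch 4      123      102     4.3235
ch 5       18       17     0.0588
Sum = 10.492
df = 4. Since 10.492 > 9.488, we reject H₀.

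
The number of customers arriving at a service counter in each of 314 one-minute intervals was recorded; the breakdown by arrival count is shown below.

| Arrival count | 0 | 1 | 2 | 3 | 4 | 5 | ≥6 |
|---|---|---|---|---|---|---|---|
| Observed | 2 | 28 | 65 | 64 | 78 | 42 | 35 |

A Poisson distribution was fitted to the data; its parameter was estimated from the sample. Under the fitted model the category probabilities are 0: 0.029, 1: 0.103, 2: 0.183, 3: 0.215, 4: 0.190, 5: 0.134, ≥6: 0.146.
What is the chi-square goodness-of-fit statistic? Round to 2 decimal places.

15.50

Expected counts E_i = n·p_i: 314×0.029 = 9.106, 314×0.103 = 32.342, 314×0.183 = 57.462, 314×0.215 = 67.51, 314×0.190 = 59.66, 314×0.134 = 42.076, 314×0.146 = 45.844.
χ² = (2−9.106)²/9.106 + (28−32.342)²/32.342 + (65−57.462)²/57.462 + (64−67.51)²/67.51 + (78−59.66)²/59.66 + (42−42.076)²/42.076 + (35−45.844)²/45.844
   = 5.545 + 0.583 + 0.989 + 0.182 + 5.638 + 0.000 + 2.565
Sum = 15.50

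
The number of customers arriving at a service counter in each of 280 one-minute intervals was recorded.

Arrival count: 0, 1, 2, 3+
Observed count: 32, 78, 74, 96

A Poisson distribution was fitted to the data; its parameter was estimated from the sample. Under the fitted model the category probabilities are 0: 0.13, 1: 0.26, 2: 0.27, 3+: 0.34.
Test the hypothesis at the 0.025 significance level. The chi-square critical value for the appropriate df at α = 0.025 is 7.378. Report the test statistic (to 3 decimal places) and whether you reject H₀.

0.944; do not reject

Expected counts E_i = n·p_i: 280×0.13 = 36.4, 280×0.26 = 72.8, 280×0.27 = 75.6, 280×0.34 = 95.2.
0: (32 − 36.4)²/36.4 = 19.36/36.4 = 0.5319
1: (78 − 72.8)²/72.8 = 27.04/72.8 = 0.3714
2: (74 − 75.6)²/75.6 = 2.56/75.6 = 0.0339
3+: (96 − 95.2)²/95.2 = 0.64/95.2 = 0.0067
Sum = 0.944
df = 2. Since 0.944 < 7.378, we do not reject H₀.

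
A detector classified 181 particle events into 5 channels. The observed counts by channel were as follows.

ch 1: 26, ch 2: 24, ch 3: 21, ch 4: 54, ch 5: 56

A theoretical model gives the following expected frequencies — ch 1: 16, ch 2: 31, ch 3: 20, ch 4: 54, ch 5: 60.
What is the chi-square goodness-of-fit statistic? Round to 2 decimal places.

8.15

ch 1: (26 − 16)²/16 = 100/16 = 6.250
ch 2: (24 − 31)²/31 = 49/31 = 1.581
ch 3: (21 − 20)²/20 = 1/20 = 0.050
ch 4: (54 − 54)²/54 = 0/54 = 0.000
ch 5: (56 − 60)²/60 = 16/60 = 0.267
Sum = 8.15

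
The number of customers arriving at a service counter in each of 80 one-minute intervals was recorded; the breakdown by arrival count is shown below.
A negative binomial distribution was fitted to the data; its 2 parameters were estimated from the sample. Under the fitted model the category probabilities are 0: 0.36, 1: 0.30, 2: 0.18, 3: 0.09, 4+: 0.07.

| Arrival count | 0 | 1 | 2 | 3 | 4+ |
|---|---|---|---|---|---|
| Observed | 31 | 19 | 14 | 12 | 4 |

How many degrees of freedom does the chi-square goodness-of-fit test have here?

2

There are k = 5 categories and 2 parameters estimated from the data, so df = 5 − 1 − 2 = 2.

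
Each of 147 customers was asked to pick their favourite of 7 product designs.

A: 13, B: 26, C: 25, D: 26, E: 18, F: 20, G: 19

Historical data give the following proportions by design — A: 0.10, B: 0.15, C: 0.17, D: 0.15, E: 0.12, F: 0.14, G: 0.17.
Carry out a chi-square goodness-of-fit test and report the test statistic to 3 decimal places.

Expected counts E_i = n·p_i: 147×0.10 = 14.7, 147×0.15 = 22.05, 147×0.17 = 24.99, 147×0.15 = 22.05, 147×0.12 = 17.64, 147×0.14 = 20.58, 147×0.17 = 24.99.
A: (13 − 14.7)²/14.7 = 2.89/14.7 = 0.1966
B: (26 − 22.05)²/22.05 = 15.6025/22.05 = 0.7076
C: (25 − 24.99)²/24.99 = 0.0001/24.99 = 0.0000
D: (26 − 22.05)²/22.05 = 15.6025/22.05 = 0.7076
E: (18 − 17.64)²/17.64 = 0.1296/17.64 = 0.0073
F: (20 − 20.58)²/20.58 = 0.3364/20.58 = 0.0163
G: (19 − 24.99)²/24.99 = 35.8801/24.99 = 1.4358
Sum = 3.071

3.071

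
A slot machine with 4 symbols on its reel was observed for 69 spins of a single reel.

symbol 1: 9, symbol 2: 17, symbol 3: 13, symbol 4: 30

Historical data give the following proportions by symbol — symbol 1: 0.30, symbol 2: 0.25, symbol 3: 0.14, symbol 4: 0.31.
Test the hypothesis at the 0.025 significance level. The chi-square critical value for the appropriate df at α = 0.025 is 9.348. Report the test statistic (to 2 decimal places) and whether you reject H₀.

Expected counts E_i = n·p_i: 69×0.30 = 20.7, 69×0.25 = 17.25, 69×0.14 = 9.66, 69×0.31 = 21.39.
cat           O        E   (O−E)²/E
symbol 1      9     20.7      6.613
symbol 2     17    17.25      0.004
symbol 3     13     9.66      1.155
symbol 4     30    21.39      3.466
Sum = 11.24
df = 3. Since 11.24 > 9.348, we reject H₀.

11.24; reject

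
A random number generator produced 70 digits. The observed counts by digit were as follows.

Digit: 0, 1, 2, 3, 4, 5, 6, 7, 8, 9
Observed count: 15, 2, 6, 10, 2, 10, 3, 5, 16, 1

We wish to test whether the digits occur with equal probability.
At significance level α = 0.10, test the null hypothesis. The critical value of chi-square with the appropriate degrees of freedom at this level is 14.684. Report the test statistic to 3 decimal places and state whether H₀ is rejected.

Under H₀ each category has probability 1/10, so each expected count is 70/10 = 7.
0: (15 − 7)²/7 = 64/7 = 9.1429
1: (2 − 7)²/7 = 25/7 = 3.5714
2: (6 − 7)²/7 = 1/7 = 0.1429
3: (10 − 7)²/7 = 9/7 = 1.2857
4: (2 − 7)²/7 = 25/7 = 3.5714
5: (10 − 7)²/7 = 9/7 = 1.2857
6: (3 − 7)²/7 = 16/7 = 2.2857
7: (5 − 7)²/7 = 4/7 = 0.5714
8: (16 − 7)²/7 = 81/7 = 11.5714
9: (1 − 7)²/7 = 36/7 = 5.1429
Sum = 38.571
df = 9. Since 38.571 > 14.684, we reject H₀.

38.571; reject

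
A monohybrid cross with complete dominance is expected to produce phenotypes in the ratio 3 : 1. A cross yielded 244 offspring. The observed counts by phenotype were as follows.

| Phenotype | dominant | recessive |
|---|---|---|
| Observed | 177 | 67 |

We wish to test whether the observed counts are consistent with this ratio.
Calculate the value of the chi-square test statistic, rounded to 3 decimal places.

0.787

Ratio total = 4. Expected counts: 244×3/4 = 183, 244×1/4 = 61.
cat            O        E   (O−E)²/E
dominant     177      183     0.1967
recessive     67       61     0.5902
Sum = 0.787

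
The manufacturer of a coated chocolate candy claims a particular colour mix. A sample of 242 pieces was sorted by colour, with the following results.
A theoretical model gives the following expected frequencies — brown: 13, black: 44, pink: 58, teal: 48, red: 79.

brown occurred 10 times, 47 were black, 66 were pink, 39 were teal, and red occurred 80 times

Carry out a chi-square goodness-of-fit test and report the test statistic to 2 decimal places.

3.70

χ² = (10−13)²/13 + (47−44)²/44 + (66−58)²/58 + (39−48)²/48 + (80−79)²/79
   = 0.692 + 0.205 + 1.103 + 1.688 + 0.013
Sum = 3.70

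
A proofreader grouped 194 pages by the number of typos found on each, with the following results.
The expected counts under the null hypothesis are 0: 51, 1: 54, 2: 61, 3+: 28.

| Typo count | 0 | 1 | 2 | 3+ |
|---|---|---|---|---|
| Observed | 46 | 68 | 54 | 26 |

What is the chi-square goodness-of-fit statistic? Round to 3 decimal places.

χ² = (46−51)²/51 + (68−54)²/54 + (54−61)²/61 + (26−28)²/28
   = 0.4902 + 3.6296 + 0.8033 + 0.1429
Sum = 5.066

5.066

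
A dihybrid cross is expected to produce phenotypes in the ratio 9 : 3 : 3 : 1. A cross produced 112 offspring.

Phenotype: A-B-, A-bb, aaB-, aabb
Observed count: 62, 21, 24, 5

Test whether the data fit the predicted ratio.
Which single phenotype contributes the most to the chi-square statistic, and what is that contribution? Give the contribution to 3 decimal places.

Ratio total = 16. Expected counts: 112×9/16 = 63, 112×3/16 = 21, 112×3/16 = 21, 112×1/16 = 7.
A-B-: (62 − 63)²/63 = 1/63 = 0.0159
A-bb: (21 − 21)²/21 = 0/21 = 0.0000
aaB-: (24 − 21)²/21 = 9/21 = 0.4286
aabb: (5 − 7)²/7 = 4/7 = 0.5714
The largest term is for aabb: 0.571.

aabb, 0.571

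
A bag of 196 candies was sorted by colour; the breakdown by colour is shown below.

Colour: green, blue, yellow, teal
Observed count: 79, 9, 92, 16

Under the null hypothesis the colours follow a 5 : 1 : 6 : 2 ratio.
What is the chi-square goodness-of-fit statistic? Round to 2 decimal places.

8.85

Ratio total = 14. Expected counts: 196×5/14 = 70, 196×1/14 = 14, 196×6/14 = 84, 196×2/14 = 28.
χ² = (79−70)²/70 + (9−14)²/14 + (92−84)²/84 + (16−28)²/28
   = 1.157 + 1.786 + 0.762 + 5.143
Sum = 8.85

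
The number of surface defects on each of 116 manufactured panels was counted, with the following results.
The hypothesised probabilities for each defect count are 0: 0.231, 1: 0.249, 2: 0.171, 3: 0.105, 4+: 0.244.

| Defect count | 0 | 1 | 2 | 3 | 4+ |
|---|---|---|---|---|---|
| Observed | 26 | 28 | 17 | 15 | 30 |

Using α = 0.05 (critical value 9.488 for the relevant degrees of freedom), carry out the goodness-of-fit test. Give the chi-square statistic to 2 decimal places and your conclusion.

Expected counts E_i = n·p_i: 116×0.231 = 26.796, 116×0.249 = 28.884, 116×0.171 = 19.836, 116×0.105 = 12.18, 116×0.244 = 28.304.
0: (26 − 26.796)²/26.796 = 0.633616/26.796 = 0.024
1: (28 − 28.884)²/28.884 = 0.781456/28.884 = 0.027
2: (17 − 19.836)²/19.836 = 8.042896/19.836 = 0.405
3: (15 − 12.18)²/12.18 = 7.9524/12.18 = 0.653
4+: (30 − 28.304)²/28.304 = 2.876416/28.304 = 0.102
Sum = 1.21
df = 4. Since 1.21 < 9.488, we do not reject H₀.

1.21; do not reject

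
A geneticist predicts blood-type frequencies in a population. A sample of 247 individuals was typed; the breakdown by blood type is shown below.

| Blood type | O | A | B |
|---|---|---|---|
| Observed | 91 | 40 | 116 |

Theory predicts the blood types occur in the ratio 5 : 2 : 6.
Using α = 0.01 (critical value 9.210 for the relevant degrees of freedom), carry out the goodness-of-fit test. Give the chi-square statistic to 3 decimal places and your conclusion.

0.309; do not reject

Ratio total = 13. Expected counts: 247×5/13 = 95, 247×2/13 = 38, 247×6/13 = 114.
χ² = (91−95)²/95 + (40−38)²/38 + (116−114)²/114
   = 0.1684 + 0.1053 + 0.0351
Sum = 0.309
df = 2. Since 0.309 < 9.210, we do not reject H₀.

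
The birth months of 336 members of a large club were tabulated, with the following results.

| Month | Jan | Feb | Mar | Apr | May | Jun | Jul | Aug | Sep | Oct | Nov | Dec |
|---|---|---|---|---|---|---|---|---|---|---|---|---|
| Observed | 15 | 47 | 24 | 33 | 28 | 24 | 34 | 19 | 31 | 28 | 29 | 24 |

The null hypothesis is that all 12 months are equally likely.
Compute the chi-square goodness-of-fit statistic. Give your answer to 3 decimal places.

Under H₀ each category has probability 1/12, so each expected count is 336/12 = 28.
Jan: (15 − 28)²/28 = 169/28 = 6.0357
Feb: (47 − 28)²/28 = 361/28 = 12.8929
Mar: (24 − 28)²/28 = 16/28 = 0.5714
Apr: (33 − 28)²/28 = 25/28 = 0.8929
May: (28 − 28)²/28 = 0/28 = 0.0000
Jun: (24 − 28)²/28 = 16/28 = 0.5714
Jul: (34 − 28)²/28 = 36/28 = 1.2857
Aug: (19 − 28)²/28 = 81/28 = 2.8929
Sep: (31 − 28)²/28 = 9/28 = 0.3214
Oct: (28 − 28)²/28 = 0/28 = 0.0000
Nov: (29 − 28)²/28 = 1/28 = 0.0357
Dec: (24 − 28)²/28 = 16/28 = 0.5714
Sum = 26.071

26.071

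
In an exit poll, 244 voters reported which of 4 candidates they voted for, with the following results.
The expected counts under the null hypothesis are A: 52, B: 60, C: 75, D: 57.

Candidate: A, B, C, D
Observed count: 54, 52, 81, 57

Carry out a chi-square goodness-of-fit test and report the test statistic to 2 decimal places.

cat         O        E   (O−E)²/E
A          54       52      0.077
B          52       60      1.067
C          81       75      0.480
D          57       57      0.000
Sum = 1.62

1.62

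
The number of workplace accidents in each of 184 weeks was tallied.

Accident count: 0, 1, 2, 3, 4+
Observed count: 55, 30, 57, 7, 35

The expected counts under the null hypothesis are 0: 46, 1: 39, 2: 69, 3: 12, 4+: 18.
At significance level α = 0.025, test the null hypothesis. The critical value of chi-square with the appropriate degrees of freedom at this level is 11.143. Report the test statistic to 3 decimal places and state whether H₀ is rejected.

0: (55 − 46)²/46 = 81/46 = 1.7609
1: (30 − 39)²/39 = 81/39 = 2.0769
2: (57 − 69)²/69 = 144/69 = 2.0870
3: (7 − 12)²/12 = 25/12 = 2.0833
4+: (35 − 18)²/18 = 289/18 = 16.0556
Sum = 24.064
df = 4. Since 24.064 > 11.143, we reject H₀.

24.064; reject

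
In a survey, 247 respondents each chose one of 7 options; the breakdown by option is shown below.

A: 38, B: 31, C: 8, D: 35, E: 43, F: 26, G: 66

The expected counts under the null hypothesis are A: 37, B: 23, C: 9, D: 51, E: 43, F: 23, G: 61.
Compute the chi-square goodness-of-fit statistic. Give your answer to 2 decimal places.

8.74

A: (38 − 37)²/37 = 1/37 = 0.027
B: (31 − 23)²/23 = 64/23 = 2.783
C: (8 − 9)²/9 = 1/9 = 0.111
D: (35 − 51)²/51 = 256/51 = 5.020
E: (43 − 43)²/43 = 0/43 = 0.000
F: (26 − 23)²/23 = 9/23 = 0.391
G: (66 − 61)²/61 = 25/61 = 0.410
Sum = 8.74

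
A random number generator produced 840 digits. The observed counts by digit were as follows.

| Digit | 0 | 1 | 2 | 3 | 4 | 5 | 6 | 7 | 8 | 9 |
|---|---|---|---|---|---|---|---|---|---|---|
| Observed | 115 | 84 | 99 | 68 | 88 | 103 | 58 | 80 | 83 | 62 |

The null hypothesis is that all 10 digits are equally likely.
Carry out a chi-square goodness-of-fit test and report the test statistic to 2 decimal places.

Under H₀ each category has probability 1/10, so each expected count is 840/10 = 84.
cat         O        E   (O−E)²/E
0         115       84     11.440
1          84       84      0.000
2          99       84      2.679
3          68       84      3.048
4          88       84      0.190
5         103       84      4.298
6          58       84      8.048
7          80       84      0.190
8          83       84      0.012
9          62       84      5.762
Sum = 35.67

35.67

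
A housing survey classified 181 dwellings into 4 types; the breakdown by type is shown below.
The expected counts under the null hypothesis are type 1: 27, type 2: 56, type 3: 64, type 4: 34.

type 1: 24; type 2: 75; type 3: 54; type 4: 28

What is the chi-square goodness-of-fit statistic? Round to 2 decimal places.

9.40

type 1: (24 − 27)²/27 = 9/27 = 0.333
type 2: (75 − 56)²/56 = 361/56 = 6.446
type 3: (54 − 64)²/64 = 100/64 = 1.563
type 4: (28 − 34)²/34 = 36/34 = 1.059
Sum = 9.40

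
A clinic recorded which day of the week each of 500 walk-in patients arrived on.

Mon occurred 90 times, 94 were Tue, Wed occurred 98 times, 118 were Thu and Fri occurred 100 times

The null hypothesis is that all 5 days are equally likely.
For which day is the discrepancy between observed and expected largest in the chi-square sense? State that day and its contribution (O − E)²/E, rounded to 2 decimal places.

Under H₀ each category has probability 1/5, so each expected count is 500/5 = 100.
χ² = (90−100)²/100 + (94−100)²/100 + (98−100)²/100 + (118−100)²/100 + (100−100)²/100
   = 1.000 + 0.360 + 0.040 + 3.240 + 0.000
The largest term is for Thu: 3.24.

Thu, 3.24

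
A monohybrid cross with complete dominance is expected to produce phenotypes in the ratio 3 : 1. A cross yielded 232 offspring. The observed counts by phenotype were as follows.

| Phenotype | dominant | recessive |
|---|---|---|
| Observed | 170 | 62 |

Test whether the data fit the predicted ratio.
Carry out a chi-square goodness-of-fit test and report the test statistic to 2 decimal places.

0.37

Ratio total = 4. Expected counts: 232×3/4 = 174, 232×1/4 = 58.
χ² = (170−174)²/174 + (62−58)²/58
   = 0.092 + 0.276
Sum = 0.37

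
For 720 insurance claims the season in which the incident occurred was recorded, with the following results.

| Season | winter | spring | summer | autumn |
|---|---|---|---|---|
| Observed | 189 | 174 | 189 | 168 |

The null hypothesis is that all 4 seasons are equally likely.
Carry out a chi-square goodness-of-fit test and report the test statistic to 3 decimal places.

1.900

Expected count for each of the 4 categories: 720/4 = 180.
χ² = (189−180)²/180 + (174−180)²/180 + (189−180)²/180 + (168−180)²/180
   = 0.4500 + 0.2000 + 0.4500 + 0.8000
Sum = 1.900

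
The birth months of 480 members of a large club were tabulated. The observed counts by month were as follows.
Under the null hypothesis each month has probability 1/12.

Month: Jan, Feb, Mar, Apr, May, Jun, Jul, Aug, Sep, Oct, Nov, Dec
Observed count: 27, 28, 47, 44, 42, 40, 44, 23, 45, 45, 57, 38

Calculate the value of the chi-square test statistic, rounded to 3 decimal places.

Expected count for each of the 12 categories: 480/12 = 40.
cat         O        E   (O−E)²/E
Jan        27       40     4.2250
Feb        28       40     3.6000
Mar        47       40     1.2250
Apr        44       40     0.4000
May        42       40     0.1000
Jun        40       40     0.0000
Jul        44       40     0.4000
Aug        23       40     7.2250
Sep        45       40     0.6250
Oct        45       40     0.6250
Nov        57       40     7.2250
Dec        38       40     0.1000
Sum = 25.750

25.750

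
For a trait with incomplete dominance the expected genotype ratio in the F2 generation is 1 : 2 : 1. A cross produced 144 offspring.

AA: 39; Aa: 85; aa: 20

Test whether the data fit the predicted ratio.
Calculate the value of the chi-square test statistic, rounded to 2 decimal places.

9.71

Ratio total = 4. Expected counts: 144×1/4 = 36, 144×2/4 = 72, 144×1/4 = 36.
AA: (39 − 36)²/36 = 9/36 = 0.250
Aa: (85 − 72)²/72 = 169/72 = 2.347
aa: (20 − 36)²/36 = 256/36 = 7.111
Sum = 9.71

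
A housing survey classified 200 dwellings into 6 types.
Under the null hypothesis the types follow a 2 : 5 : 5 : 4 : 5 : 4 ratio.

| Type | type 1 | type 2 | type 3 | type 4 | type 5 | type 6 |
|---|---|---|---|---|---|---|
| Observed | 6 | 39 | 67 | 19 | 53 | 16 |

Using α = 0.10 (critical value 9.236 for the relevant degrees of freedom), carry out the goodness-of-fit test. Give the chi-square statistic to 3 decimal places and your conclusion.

Ratio total = 25. Expected counts: 200×2/25 = 16, 200×5/25 = 40, 200×5/25 = 40, 200×4/25 = 32, 200×5/25 = 40, 200×4/25 = 32.
cat         O        E   (O−E)²/E
type 1      6       16     6.2500
type 2     39       40     0.0250
type 3     67       40    18.2250
type 4     19       32     5.2813
type 5     53       40     4.2250
type 6     16       32     8.0000
Sum = 42.006
df = 5. Since 42.006 > 9.236, we reject H₀.

42.006; reject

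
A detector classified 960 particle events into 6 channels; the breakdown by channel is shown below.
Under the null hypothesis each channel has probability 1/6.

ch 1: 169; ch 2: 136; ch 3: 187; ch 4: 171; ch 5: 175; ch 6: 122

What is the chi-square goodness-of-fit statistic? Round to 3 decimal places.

Under H₀ each category has probability 1/6, so each expected count is 960/6 = 160.
ch 1: (169 − 160)²/160 = 81/160 = 0.5063
ch 2: (136 − 160)²/160 = 576/160 = 3.6000
ch 3: (187 − 160)²/160 = 729/160 = 4.5563
ch 4: (171 − 160)²/160 = 121/160 = 0.7563
ch 5: (175 − 160)²/160 = 225/160 = 1.4063
ch 6: (122 − 160)²/160 = 1444/160 = 9.0250
Sum = 19.850

19.850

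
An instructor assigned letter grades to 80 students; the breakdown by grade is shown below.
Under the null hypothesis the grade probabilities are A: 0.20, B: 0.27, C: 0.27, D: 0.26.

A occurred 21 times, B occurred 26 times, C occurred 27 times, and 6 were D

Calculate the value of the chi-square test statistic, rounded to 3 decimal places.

14.340

Expected counts E_i = n·p_i: 80×0.20 = 16, 80×0.27 = 21.6, 80×0.27 = 21.6, 80×0.26 = 20.8.
χ² = (21−16)²/16 + (26−21.6)²/21.6 + (27−21.6)²/21.6 + (6−20.8)²/20.8
   = 1.5625 + 0.8963 + 1.3500 + 10.5308
Sum = 14.340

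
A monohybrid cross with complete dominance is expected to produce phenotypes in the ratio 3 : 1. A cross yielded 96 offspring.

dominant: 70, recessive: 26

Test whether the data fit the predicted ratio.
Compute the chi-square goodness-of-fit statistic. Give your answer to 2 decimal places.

0.22

Ratio total = 4. Expected counts: 96×3/4 = 72, 96×1/4 = 24.
cat            O        E   (O−E)²/E
dominant      70       72      0.056
recessive     26       24      0.167
Sum = 0.22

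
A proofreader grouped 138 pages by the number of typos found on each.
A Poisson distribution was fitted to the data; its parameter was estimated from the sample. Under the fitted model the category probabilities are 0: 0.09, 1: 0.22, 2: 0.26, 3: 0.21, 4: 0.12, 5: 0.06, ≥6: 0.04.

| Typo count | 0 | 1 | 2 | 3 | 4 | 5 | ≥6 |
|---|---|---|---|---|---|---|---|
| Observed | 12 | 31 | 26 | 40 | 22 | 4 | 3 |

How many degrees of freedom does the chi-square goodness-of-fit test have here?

There are k = 7 categories and 1 parameter estimated from the data, so df = 7 − 1 − 1 = 5.

5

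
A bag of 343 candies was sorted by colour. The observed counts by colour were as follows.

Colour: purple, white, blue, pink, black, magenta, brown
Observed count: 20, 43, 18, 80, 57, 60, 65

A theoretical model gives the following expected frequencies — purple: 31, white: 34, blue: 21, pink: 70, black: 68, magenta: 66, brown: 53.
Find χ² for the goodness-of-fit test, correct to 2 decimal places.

cat          O        E   (O−E)²/E
purple      20       31      3.903
white       43       34      2.382
blue        18       21      0.429
pink        80       70      1.429
black       57       68      1.779
magenta     60       66      0.545
brown       65       53      2.717
Sum = 13.18

13.18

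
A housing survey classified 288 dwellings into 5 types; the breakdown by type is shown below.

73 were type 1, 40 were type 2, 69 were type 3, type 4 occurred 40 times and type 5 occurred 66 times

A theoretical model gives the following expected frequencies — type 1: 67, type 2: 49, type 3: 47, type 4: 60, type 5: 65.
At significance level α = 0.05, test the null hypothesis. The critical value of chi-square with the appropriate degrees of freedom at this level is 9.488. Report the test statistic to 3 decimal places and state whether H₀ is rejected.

19.170; reject

type 1: (73 − 67)²/67 = 36/67 = 0.5373
type 2: (40 − 49)²/49 = 81/49 = 1.6531
type 3: (69 − 47)²/47 = 484/47 = 10.2979
type 4: (40 − 60)²/60 = 400/60 = 6.6667
type 5: (66 − 65)²/65 = 1/65 = 0.0154
Sum = 19.170
df = 4. Since 19.170 > 9.488, we reject H₀.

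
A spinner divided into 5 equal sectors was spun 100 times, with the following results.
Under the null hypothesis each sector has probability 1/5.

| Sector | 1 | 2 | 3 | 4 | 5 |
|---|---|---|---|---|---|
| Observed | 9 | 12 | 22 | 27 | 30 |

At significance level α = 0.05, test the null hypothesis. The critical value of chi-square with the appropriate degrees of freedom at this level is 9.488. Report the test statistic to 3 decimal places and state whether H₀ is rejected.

16.900; reject

Expected count for each of the 5 categories: 100/5 = 20.
χ² = (9−20)²/20 + (12−20)²/20 + (22−20)²/20 + (27−20)²/20 + (30−20)²/20
   = 6.0500 + 3.2000 + 0.2000 + 2.4500 + 5.0000
Sum = 16.900
df = 4. Since 16.900 > 9.488, we reject H₀.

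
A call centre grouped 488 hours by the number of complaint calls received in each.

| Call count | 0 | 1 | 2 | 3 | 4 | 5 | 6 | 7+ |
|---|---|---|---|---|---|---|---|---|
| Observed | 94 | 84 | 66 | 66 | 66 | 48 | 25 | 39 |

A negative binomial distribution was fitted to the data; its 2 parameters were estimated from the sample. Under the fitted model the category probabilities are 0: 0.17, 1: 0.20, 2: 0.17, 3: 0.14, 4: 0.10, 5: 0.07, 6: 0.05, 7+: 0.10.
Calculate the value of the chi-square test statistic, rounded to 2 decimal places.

Expected counts E_i = n·p_i: 488×0.17 = 82.96, 488×0.20 = 97.6, 488×0.17 = 82.96, 488×0.14 = 68.32, 488×0.10 = 48.8, 488×0.07 = 34.16, 488×0.05 = 24.4, 488×0.10 = 48.8.
cat         O        E   (O−E)²/E
0          94    82.96      1.469
1          84     97.6      1.895
2          66    82.96      3.467
3          66    68.32      0.079
4          66     48.8      6.062
5          48    34.16      5.607
6          25     24.4      0.015
7+         39     48.8      1.968
Sum = 20.56

20.56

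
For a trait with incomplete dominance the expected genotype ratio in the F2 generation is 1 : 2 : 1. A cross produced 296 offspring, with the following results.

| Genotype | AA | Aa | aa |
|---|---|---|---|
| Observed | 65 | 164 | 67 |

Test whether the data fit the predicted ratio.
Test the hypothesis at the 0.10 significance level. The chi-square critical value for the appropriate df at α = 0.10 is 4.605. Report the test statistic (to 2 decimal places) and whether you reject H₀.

Ratio total = 4. Expected counts: 296×1/4 = 74, 296×2/4 = 148, 296×1/4 = 74.
cat         O        E   (O−E)²/E
AA         65       74      1.095
Aa        164      148      1.730
aa         67       74      0.662
Sum = 3.49
df = 2. Since 3.49 < 4.605, we do not reject H₀.

3.49; do not reject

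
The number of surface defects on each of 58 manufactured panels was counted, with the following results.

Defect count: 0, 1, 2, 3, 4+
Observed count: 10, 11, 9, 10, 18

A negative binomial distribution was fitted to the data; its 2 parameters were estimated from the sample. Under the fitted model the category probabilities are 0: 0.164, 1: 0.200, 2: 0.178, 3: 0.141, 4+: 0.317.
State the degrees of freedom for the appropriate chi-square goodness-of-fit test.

2

There are k = 5 categories and 2 parameters estimated from the data, so df = 5 − 1 − 2 = 2.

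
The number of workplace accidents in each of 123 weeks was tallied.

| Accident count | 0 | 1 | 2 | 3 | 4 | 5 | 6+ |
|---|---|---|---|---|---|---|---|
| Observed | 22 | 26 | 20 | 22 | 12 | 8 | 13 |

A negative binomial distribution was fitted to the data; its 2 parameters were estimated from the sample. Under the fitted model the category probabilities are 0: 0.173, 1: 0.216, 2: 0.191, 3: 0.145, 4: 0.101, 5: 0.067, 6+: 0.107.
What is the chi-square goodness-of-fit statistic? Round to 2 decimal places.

Expected counts E_i = n·p_i: 123×0.173 = 21.279, 123×0.216 = 26.568, 123×0.191 = 23.493, 123×0.145 = 17.835, 123×0.101 = 12.423, 123×0.067 = 8.241, 123×0.107 = 13.161.
χ² = (22−21.279)²/21.279 + (26−26.568)²/26.568 + (20−23.493)²/23.493 + (22−17.835)²/17.835 + (12−12.423)²/12.423 + (8−8.241)²/8.241 + (13−13.161)²/13.161
   = 0.024 + 0.012 + 0.519 + 0.973 + 0.014 + 0.007 + 0.002
Sum = 1.55

1.55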